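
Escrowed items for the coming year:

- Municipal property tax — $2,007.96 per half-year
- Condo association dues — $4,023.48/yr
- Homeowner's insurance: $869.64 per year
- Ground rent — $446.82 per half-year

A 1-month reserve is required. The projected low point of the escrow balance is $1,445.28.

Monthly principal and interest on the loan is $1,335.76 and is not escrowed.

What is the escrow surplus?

$628.39

Municipal property tax — $2,007.96 × 2 = $4,015.92
Condo association dues — $4,023.48
Homeowner's insurance — $869.64
Ground rent — $446.82 × 2 = $893.64
Total per year = $4,015.92 + $4,023.48 + $869.64 + $893.64 = $9,802.68
Monthly escrow = $9,802.68 / 12 = $816.89
Required reserve = 1 × $816.89 = $816.89
Surplus = $1,445.28 − $816.89 = $628.39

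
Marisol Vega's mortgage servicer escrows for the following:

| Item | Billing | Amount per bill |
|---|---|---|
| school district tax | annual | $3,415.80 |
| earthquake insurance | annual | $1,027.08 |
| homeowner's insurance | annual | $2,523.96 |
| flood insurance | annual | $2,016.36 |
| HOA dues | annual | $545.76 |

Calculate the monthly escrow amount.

$794.08

School district tax = $3,415.80 annually
Earthquake insurance = $1,027.08 annually
Homeowner's insurance = $2,523.96 annually
Flood insurance = $2,016.36 annually
HOA dues = $545.76 annually
Annual escrow total = $3,415.80 + $1,027.08 + $2,523.96 + $2,016.36 + $545.76 = $9,528.96
Monthly = $9,528.96 / 12 = $794.08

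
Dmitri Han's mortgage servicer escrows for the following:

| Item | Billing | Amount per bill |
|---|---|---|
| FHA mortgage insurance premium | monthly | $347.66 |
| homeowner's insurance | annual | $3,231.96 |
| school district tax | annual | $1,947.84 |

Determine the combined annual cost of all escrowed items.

FHA mortgage insurance premium: $347.66 × 12 = $4,171.92/yr
Homeowner's insurance: $3,231.96/yr
School district tax: $1,947.84/yr
Total annual escrow = $4,171.92 + $3,231.96 + $1,947.84 = $9,351.72

$9,351.72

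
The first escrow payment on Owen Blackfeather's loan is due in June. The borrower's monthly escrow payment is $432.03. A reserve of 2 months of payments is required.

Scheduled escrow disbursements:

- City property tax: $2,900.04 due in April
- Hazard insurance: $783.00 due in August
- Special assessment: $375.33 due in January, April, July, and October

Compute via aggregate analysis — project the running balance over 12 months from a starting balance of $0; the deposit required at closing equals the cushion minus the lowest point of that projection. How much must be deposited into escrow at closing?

Cushion = 2 × $432.03 = $864.06
Trial balance (start $0, +$432.03 each month, − disbursements):
  Jun: +$432.03 → $432.03
  Jul: +$432.03 − $375.33 → $488.73
  Aug: +$432.03 − $783.00 → $137.76
  Sep: +$432.03 → $569.79
  Oct: +$432.03 − $375.33 → $626.49
  Nov: +$432.03 → $1,058.52
  Dec: +$432.03 → $1,490.55
  Jan: +$432.03 − $375.33 → $1,547.25
  Feb: +$432.03 → $1,979.28
  Mar: +$432.03 → $2,411.31
  Apr: +$432.03 − $3,275.37 → -$432.03
  May: +$432.03 → $0.00
Lowest trial balance = -$432.03 (Apr)
Initial deposit = cushion − low point = $864.06 − (-$432.03) = $1,296.09

$1,296.09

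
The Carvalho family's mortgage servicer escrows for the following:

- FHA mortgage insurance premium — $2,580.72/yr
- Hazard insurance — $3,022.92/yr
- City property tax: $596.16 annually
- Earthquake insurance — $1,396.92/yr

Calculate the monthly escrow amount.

FHA mortgage insurance premium — $2,580.72 per year
Hazard insurance — $3,022.92 per year
City property tax — $596.16 per year
Earthquake insurance — $1,396.92 per year
Total per year = $2,580.72 + $3,022.92 + $596.16 + $1,396.92 = $7,596.72
Monthly escrow = $7,596.72 ÷ 12 = $633.06

$633.06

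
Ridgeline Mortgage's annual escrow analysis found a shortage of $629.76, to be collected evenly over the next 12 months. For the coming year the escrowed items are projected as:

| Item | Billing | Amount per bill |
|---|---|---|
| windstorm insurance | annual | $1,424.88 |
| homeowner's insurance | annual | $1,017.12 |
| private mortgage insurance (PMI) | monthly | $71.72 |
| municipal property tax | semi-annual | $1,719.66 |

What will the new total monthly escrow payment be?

Windstorm insurance — $1,424.88
Homeowner's insurance — $1,017.12
Private mortgage insurance (PMI) — $71.72 × 12 = $860.64
Municipal property tax — $1,719.66 × 2 = $3,439.32
Combined annual = $6,741.96
Per month = $6,741.96 ÷ 12 = $561.83
Monthly shortage recovery: $629.76 / 12 = $52.48
New monthly escrow = $561.83 + $52.48 = $614.31

$614.31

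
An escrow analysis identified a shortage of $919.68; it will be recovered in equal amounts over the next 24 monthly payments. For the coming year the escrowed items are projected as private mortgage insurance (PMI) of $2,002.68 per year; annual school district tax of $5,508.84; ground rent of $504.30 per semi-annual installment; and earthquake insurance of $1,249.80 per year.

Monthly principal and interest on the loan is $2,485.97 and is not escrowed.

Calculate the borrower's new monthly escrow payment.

Private mortgage insurance (PMI): $2,002.68
School district tax: $5,508.84
Ground rent: $504.30 × 2 = $1,008.60
Earthquake insurance: $1,249.80
Annual escrow total = $2,002.68 + $5,508.84 + $1,008.60 + $1,249.80 = $9,769.92
Per month = $9,769.92 / 12 = $814.16
Monthly shortage recovery: $919.68 / 24 = $38.32
Adjusted monthly = $814.16 + $38.32 = $852.48

$852.48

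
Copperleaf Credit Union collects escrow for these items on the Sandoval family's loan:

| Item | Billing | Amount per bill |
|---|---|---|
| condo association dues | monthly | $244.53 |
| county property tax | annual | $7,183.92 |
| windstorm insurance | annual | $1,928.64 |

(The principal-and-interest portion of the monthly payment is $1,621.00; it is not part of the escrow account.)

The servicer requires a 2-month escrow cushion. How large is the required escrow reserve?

Condo association dues — $244.53 × 12 = $2,934.36 annually
County property tax — $7,183.92 annually
Windstorm insurance — $1,928.64 annually
Total annual escrow = $12,046.92
Monthly = $12,046.92 ÷ 12 = $1,003.91
Reserve = 2 × $1,003.91 = $2,007.82

$2,007.82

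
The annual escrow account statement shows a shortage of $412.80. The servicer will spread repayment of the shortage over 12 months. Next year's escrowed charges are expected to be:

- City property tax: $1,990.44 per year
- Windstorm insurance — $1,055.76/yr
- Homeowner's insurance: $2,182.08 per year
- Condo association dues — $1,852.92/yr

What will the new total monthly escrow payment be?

City property tax — $1,990.44
Windstorm insurance — $1,055.76
Homeowner's insurance — $2,182.08
Condo association dues — $1,852.92
Yearly total = $7,081.20
Base monthly escrow = $7,081.20 / 12 = $590.10
Shortage per month = $412.80 / 12 = $34.40
New monthly escrow = $590.10 + $34.40 = $624.50

$624.50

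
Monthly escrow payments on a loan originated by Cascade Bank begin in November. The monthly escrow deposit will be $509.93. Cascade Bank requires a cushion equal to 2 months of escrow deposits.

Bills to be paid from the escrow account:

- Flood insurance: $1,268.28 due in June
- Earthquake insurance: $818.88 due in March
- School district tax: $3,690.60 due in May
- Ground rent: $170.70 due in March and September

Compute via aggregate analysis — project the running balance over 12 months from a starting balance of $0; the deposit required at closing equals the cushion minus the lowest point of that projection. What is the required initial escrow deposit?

Cushion = 2 × $509.93 = $1,019.86
Trial balance (start $0, +$509.93 each month, − disbursements):
  Nov: +$509.93 → $509.93
  Dec: +$509.93 → $1,019.86
  Jan: +$509.93 → $1,529.79
  Feb: +$509.93 → $2,039.72
  Mar: +$509.93 − $989.58 → $1,560.07
  Apr: +$509.93 → $2,070.00
  May: +$509.93 − $3,690.60 → -$1,110.67
  Jun: +$509.93 − $1,268.28 → -$1,869.02
  Jul: +$509.93 → -$1,359.09
  Aug: +$509.93 → -$849.16
  Sep: +$509.93 − $170.70 → -$509.93
  Oct: +$509.93 → $0.00
Lowest trial balance = -$1,869.02 (Jun)
Initial deposit = cushion − low point = $1,019.86 − (-$1,869.02) = $2,888.88

$2,888.88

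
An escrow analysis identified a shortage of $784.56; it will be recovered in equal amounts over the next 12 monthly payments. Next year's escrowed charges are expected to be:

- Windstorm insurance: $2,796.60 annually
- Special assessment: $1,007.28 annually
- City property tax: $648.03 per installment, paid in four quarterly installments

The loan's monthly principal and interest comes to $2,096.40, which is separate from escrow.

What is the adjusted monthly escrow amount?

$598.38

Windstorm insurance — $2,796.60/yr
Special assessment — $1,007.28/yr
City property tax — $648.03 × 4 = $2,592.12/yr
Combined annual = $2,796.60 + $1,007.28 + $2,592.12 = $6,396.00
Monthly = $6,396.00 / 12 = $533.00
Shortage spread = $784.56 / 12 = $65.38/mo
New monthly escrow = $533.00 + $65.38 = $598.38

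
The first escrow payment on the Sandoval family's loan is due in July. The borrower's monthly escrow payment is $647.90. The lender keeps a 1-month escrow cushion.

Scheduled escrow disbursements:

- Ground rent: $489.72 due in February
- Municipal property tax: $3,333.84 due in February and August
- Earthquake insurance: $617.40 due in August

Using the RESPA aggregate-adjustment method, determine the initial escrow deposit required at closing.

Cushion = 1 × $647.90 = $647.90
Trial balance (start $0, +$647.90 each month, − disbursements):
  Jul: +$647.90 → $647.90
  Aug: +$647.90 − $3,951.24 → -$2,655.44
  Sep: +$647.90 → -$2,007.54
  Oct: +$647.90 → -$1,359.64
  Nov: +$647.90 → -$711.74
  Dec: +$647.90 → -$63.84
  Jan: +$647.90 → $584.06
  Feb: +$647.90 − $3,823.56 → -$2,591.60
  Mar: +$647.90 → -$1,943.70
  Apr: +$647.90 → -$1,295.80
  May: +$647.90 → -$647.90
  Jun: +$647.90 → $0.00
Lowest trial balance = -$2,655.44 (Aug)
Initial deposit = cushion − low point = $647.90 − (-$2,655.44) = $3,303.34

$3,303.34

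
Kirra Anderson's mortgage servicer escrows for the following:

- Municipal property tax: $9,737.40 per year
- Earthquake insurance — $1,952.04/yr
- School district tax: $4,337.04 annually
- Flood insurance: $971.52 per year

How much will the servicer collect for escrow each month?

$1,416.50

Municipal property tax = $9,737.40
Earthquake insurance = $1,952.04
School district tax = $4,337.04
Flood insurance = $971.52
Total annual escrow = $16,998.00
Per month = $16,998.00 ÷ 12 = $1,416.50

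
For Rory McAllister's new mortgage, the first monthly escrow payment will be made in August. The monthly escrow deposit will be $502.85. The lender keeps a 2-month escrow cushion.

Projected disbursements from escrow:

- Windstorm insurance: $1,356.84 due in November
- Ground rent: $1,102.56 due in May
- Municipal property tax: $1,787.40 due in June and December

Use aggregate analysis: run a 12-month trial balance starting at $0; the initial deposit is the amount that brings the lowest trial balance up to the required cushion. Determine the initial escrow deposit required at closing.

Cushion = 2 × $502.85 = $1,005.70
Trial balance (start $0, +$502.85 each month, − disbursements):
  Aug: +$502.85 → $502.85
  Sep: +$502.85 → $1,005.70
  Oct: +$502.85 → $1,508.55
  Nov: +$502.85 − $1,356.84 → $654.56
  Dec: +$502.85 − $1,787.40 → -$629.99
  Jan: +$502.85 → -$127.14
  Feb: +$502.85 → $375.71
  Mar: +$502.85 → $878.56
  Apr: +$502.85 → $1,381.41
  May: +$502.85 − $1,102.56 → $781.70
  Jun: +$502.85 − $1,787.40 → -$502.85
  Jul: +$502.85 → $0.00
Lowest trial balance = -$629.99 (Dec)
Initial deposit = cushion − low point = $1,005.70 − (-$629.99) = $1,635.69

$1,635.69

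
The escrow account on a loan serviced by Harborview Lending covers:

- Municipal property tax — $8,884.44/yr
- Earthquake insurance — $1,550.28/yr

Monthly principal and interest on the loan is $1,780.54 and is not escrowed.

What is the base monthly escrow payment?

Municipal property tax = $8,884.44
Earthquake insurance = $1,550.28
Total annual escrow = $10,434.72
Monthly = $10,434.72 ÷ 12 = $869.56

$869.56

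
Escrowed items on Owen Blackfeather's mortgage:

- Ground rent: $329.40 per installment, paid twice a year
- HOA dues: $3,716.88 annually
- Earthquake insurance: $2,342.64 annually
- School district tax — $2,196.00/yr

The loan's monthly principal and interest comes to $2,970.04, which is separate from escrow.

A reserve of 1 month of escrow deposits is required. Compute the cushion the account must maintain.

Ground rent — $329.40 × 2 = $658.80 annually
HOA dues — $3,716.88 annually
Earthquake insurance — $2,342.64 annually
School district tax — $2,196.00 annually
Total annual escrow = $8,914.32
Per month = $8,914.32 ÷ 12 = $742.86
Cushion = 1 × $742.86 = $742.86

$742.86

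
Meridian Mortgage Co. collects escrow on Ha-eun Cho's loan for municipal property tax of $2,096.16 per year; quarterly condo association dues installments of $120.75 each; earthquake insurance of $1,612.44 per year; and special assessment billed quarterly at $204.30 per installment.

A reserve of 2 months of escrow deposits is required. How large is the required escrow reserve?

Municipal property tax — $2,096.16/yr
Condo association dues — $120.75 × 4 = $483.00/yr
Earthquake insurance — $1,612.44/yr
Special assessment — $204.30 × 4 = $817.20/yr
Annual escrow total = $2,096.16 + $483.00 + $1,612.44 + $817.20 = $5,008.80
Per month = $5,008.80 ÷ 12 = $417.40
Required cushion = 2 × $417.40 = $834.80

$834.80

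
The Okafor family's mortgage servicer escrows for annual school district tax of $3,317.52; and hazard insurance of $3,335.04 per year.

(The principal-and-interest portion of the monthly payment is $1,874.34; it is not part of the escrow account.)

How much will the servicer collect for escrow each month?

$554.38

School district tax — $3,317.52/yr
Hazard insurance — $3,335.04/yr
Total per year = $3,317.52 + $3,335.04 = $6,652.56
Monthly escrow = $6,652.56 / 12 = $554.38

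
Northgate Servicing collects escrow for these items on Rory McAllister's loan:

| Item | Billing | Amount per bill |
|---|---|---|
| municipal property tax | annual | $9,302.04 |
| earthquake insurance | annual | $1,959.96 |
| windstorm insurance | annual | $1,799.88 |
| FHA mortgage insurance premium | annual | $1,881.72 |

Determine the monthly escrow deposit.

Municipal property tax — $9,302.04 per year
Earthquake insurance — $1,959.96 per year
Windstorm insurance — $1,799.88 per year
FHA mortgage insurance premium — $1,881.72 per year
Total per year = $14,943.60
Per month = $14,943.60 ÷ 12 = $1,245.30

$1,245.30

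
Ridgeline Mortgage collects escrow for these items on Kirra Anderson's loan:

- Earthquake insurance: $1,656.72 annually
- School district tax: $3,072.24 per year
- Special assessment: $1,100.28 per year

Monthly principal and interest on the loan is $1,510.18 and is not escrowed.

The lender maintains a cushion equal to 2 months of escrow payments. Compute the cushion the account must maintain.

$971.54

Earthquake insurance — $1,656.72
School district tax — $3,072.24
Special assessment — $1,100.28
Annual escrow total = $1,656.72 + $3,072.24 + $1,100.28 = $5,829.24
Monthly escrow = $5,829.24 ÷ 12 = $485.77
Required cushion = 2 × $485.77 = $971.54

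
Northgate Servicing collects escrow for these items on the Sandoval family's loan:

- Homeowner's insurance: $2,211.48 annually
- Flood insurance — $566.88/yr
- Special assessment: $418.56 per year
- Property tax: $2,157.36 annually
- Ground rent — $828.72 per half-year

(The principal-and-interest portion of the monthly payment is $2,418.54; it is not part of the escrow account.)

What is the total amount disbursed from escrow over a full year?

$7,011.72

Homeowner's insurance = $2,211.48/yr
Flood insurance = $566.88/yr
Special assessment = $418.56/yr
Property tax = $2,157.36/yr
Ground rent = $828.72 × 2 = $1,657.44/yr
Total annual escrow = $7,011.72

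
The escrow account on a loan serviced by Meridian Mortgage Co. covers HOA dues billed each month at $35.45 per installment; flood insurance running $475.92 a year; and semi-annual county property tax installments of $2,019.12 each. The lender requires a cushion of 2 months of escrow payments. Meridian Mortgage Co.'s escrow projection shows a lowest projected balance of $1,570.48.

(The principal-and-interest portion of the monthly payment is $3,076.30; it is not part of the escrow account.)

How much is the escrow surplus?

$747.22

HOA dues — $35.45 × 12 = $425.40 per year
Flood insurance — $475.92 per year
County property tax — $2,019.12 × 2 = $4,038.24 per year
Yearly total = $425.40 + $475.92 + $4,038.24 = $4,939.56
Monthly escrow = $4,939.56 / 12 = $411.63
Required cushion = 2 × $411.63 = $823.26
Excess over cushion: $1,570.48 − $823.26 = $747.22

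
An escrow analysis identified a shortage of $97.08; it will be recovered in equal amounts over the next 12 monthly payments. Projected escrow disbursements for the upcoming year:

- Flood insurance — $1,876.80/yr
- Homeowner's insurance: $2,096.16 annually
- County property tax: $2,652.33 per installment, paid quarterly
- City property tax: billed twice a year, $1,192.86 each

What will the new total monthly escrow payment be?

Flood insurance = $1,876.80
Homeowner's insurance = $2,096.16
County property tax = $2,652.33 × 4 = $10,609.32
City property tax = $1,192.86 × 2 = $2,385.72
Total annual escrow = $1,876.80 + $2,096.16 + $10,609.32 + $2,385.72 = $16,968.00
Base monthly escrow = $16,968.00 / 12 = $1,414.00
Monthly shortage recovery: $97.08 / 12 = $8.09
Adjusted monthly = $1,414.00 + $8.09 = $1,422.09

$1,422.09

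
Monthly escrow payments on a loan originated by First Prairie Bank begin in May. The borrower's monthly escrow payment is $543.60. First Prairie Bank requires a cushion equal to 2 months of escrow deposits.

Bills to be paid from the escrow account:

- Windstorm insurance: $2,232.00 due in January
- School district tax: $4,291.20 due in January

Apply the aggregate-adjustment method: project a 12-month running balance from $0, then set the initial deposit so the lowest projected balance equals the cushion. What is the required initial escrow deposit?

$2,718.00

Cushion = 2 × $543.60 = $1,087.20
Trial balance (start $0, +$543.60 each month, − disbursements):
  May: +$543.60 → $543.60
  Jun: +$543.60 → $1,087.20
  Jul: +$543.60 → $1,630.80
  Aug: +$543.60 → $2,174.40
  Sep: +$543.60 → $2,718.00
  Oct: +$543.60 → $3,261.60
  Nov: +$543.60 → $3,805.20
  Dec: +$543.60 → $4,348.80
  Jan: +$543.60 − $6,523.20 → -$1,630.80
  Feb: +$543.60 → -$1,087.20
  Mar: +$543.60 → -$543.60
  Apr: +$543.60 → $0.00
Lowest trial balance = -$1,630.80 (Jan)
Initial deposit = cushion − low point = $1,087.20 − (-$1,630.80) = $2,718.00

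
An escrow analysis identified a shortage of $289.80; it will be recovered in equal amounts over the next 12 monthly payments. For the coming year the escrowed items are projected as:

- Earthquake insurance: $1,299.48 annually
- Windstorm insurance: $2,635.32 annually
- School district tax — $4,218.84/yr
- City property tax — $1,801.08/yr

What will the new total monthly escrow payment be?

$853.71

Earthquake insurance: $1,299.48
Windstorm insurance: $2,635.32
School district tax: $4,218.84
City property tax: $1,801.08
Total annual escrow = $1,299.48 + $2,635.32 + $4,218.84 + $1,801.08 = $9,954.72
Base monthly escrow = $9,954.72 ÷ 12 = $829.56
Shortage per month = $289.80 ÷ 12 = $24.15
Adjusted monthly = $829.56 + $24.15 = $853.71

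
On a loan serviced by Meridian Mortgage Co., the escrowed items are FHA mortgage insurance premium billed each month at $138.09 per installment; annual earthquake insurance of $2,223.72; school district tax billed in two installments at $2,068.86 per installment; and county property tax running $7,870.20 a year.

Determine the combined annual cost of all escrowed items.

FHA mortgage insurance premium: $138.09 × 12 = $1,657.08 per year
Earthquake insurance: $2,223.72 per year
School district tax: $2,068.86 × 2 = $4,137.72 per year
County property tax: $7,870.20 per year
Yearly total = $1,657.08 + $2,223.72 + $4,137.72 + $7,870.20 = $15,888.72

$15,888.72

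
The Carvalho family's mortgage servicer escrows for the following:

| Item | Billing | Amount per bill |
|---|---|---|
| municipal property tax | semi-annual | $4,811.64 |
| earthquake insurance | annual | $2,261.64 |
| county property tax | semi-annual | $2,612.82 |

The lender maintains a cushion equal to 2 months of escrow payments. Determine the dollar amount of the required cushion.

$2,851.76

Municipal property tax: $4,811.64 × 2 = $9,623.28 per year
Earthquake insurance: $2,261.64 per year
County property tax: $2,612.82 × 2 = $5,225.64 per year
Annual escrow total = $9,623.28 + $2,261.64 + $5,225.64 = $17,110.56
Per month = $17,110.56 ÷ 12 = $1,425.88
Cushion = 2 × $1,425.88 = $2,851.76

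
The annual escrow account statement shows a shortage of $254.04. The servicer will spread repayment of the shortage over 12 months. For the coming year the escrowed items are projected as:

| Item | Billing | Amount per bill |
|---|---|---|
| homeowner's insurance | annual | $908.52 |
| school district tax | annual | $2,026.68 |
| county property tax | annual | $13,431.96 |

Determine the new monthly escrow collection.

$1,385.10

Homeowner's insurance = $908.52 annually
School district tax = $2,026.68 annually
County property tax = $13,431.96 annually
Combined annual = $16,367.16
Base monthly escrow = $16,367.16 / 12 = $1,363.93
Shortage spread = $254.04 ÷ 12 = $21.17/mo
New monthly escrow = $1,363.93 + $21.17 = $1,385.10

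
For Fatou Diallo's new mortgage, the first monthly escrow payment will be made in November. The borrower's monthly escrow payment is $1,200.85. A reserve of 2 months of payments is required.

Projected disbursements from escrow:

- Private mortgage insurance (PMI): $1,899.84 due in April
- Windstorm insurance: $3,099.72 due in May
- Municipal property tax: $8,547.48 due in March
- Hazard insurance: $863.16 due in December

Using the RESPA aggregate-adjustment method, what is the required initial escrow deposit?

$8,405.95

Cushion = 2 × $1,200.85 = $2,401.70
Trial balance (start $0, +$1,200.85 each month, − disbursements):
  Nov: +$1,200.85 → $1,200.85
  Dec: +$1,200.85 − $863.16 → $1,538.54
  Jan: +$1,200.85 → $2,739.39
  Feb: +$1,200.85 → $3,940.24
  Mar: +$1,200.85 − $8,547.48 → -$3,406.39
  Apr: +$1,200.85 − $1,899.84 → -$4,105.38
  May: +$1,200.85 − $3,099.72 → -$6,004.25
  Jun: +$1,200.85 → -$4,803.40
  Jul: +$1,200.85 → -$3,602.55
  Aug: +$1,200.85 → -$2,401.70
  Sep: +$1,200.85 → -$1,200.85
  Oct: +$1,200.85 → $0.00
Lowest trial balance = -$6,004.25 (May)
Initial deposit = cushion − low point = $2,401.70 − (-$6,004.25) = $8,405.95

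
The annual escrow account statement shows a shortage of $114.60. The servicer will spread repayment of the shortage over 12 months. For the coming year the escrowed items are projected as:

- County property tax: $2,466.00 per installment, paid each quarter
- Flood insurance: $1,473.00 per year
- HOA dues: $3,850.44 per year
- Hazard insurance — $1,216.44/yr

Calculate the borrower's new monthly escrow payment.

County property tax = $2,466.00 × 4 = $9,864.00 annually
Flood insurance = $1,473.00 annually
HOA dues = $3,850.44 annually
Hazard insurance = $1,216.44 annually
Total annual escrow = $9,864.00 + $1,473.00 + $3,850.44 + $1,216.44 = $16,403.88
Per month = $16,403.88 / 12 = $1,366.99
Shortage per month = $114.60 / 12 = $9.55
New monthly escrow = $1,366.99 + $9.55 = $1,376.54

$1,376.54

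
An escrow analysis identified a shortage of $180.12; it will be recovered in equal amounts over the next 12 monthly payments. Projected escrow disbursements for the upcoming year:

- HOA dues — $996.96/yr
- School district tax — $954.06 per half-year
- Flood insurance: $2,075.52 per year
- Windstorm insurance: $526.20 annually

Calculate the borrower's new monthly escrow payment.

$473.91

HOA dues: $996.96
School district tax: $954.06 × 2 = $1,908.12
Flood insurance: $2,075.52
Windstorm insurance: $526.20
Yearly total = $996.96 + $1,908.12 + $2,075.52 + $526.20 = $5,506.80
Per month = $5,506.80 ÷ 12 = $458.90
Shortage per month = $180.12 ÷ 12 = $15.01
Adjusted monthly = $458.90 + $15.01 = $473.91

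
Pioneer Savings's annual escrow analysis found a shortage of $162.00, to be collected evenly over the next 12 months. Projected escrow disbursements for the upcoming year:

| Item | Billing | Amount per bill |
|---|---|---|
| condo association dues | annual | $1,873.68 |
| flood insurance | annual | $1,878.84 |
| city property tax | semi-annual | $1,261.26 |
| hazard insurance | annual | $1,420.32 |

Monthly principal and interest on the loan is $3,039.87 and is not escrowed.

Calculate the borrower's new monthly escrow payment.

Condo association dues: $1,873.68
Flood insurance: $1,878.84
City property tax: $1,261.26 × 2 = $2,522.52
Hazard insurance: $1,420.32
Annual escrow total = $1,873.68 + $1,878.84 + $2,522.52 + $1,420.32 = $7,695.36
Monthly = $7,695.36 / 12 = $641.28
Monthly shortage recovery: $162.00 / 12 = $13.50
Adjusted monthly = $641.28 + $13.50 = $654.78

$654.78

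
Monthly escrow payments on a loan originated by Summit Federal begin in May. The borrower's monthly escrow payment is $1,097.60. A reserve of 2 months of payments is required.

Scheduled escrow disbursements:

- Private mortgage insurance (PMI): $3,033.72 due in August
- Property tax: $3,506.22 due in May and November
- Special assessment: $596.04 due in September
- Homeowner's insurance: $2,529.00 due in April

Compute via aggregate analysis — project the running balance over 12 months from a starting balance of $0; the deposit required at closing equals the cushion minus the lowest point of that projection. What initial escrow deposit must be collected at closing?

$5,154.20

Cushion = 2 × $1,097.60 = $2,195.20
Trial balance (start $0, +$1,097.60 each month, − disbursements):
  May: +$1,097.60 − $3,506.22 → -$2,408.62
  Jun: +$1,097.60 → -$1,311.02
  Jul: +$1,097.60 → -$213.42
  Aug: +$1,097.60 − $3,033.72 → -$2,149.54
  Sep: +$1,097.60 − $596.04 → -$1,647.98
  Oct: +$1,097.60 → -$550.38
  Nov: +$1,097.60 − $3,506.22 → -$2,959.00
  Dec: +$1,097.60 → -$1,861.40
  Jan: +$1,097.60 → -$763.80
  Feb: +$1,097.60 → $333.80
  Mar: +$1,097.60 → $1,431.40
  Apr: +$1,097.60 − $2,529.00 → $0.00
Lowest trial balance = -$2,959.00 (Nov)
Initial deposit = cushion − low point = $2,195.20 − (-$2,959.00) = $5,154.20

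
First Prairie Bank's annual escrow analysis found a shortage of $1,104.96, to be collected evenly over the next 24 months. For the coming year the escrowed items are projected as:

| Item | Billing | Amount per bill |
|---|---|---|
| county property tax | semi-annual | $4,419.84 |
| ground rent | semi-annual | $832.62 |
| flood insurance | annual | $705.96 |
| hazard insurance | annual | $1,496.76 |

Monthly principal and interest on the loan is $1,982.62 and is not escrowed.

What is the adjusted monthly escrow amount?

$1,105.01

County property tax = $4,419.84 × 2 = $8,839.68/yr
Ground rent = $832.62 × 2 = $1,665.24/yr
Flood insurance = $705.96/yr
Hazard insurance = $1,496.76/yr
Yearly total = $8,839.68 + $1,665.24 + $705.96 + $1,496.76 = $12,707.64
Base monthly escrow = $12,707.64 ÷ 12 = $1,058.97
Shortage spread = $1,104.96 / 24 = $46.04/mo
New monthly escrow = $1,058.97 + $46.04 = $1,105.01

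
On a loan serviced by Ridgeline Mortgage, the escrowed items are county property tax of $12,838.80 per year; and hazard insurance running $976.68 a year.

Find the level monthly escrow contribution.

County property tax: $12,838.80 per year
Hazard insurance: $976.68 per year
Combined annual = $13,815.48
Per month = $13,815.48 / 12 = $1,151.29

$1,151.29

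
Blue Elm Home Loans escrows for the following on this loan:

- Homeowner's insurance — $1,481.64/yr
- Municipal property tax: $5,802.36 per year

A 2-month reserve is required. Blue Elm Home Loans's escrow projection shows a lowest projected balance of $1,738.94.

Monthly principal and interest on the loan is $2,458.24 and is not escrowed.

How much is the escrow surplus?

Homeowner's insurance: $1,481.64 annually
Municipal property tax: $5,802.36 annually
Combined annual = $7,284.00
Monthly = $7,284.00 ÷ 12 = $607.00
Required reserve = 2 × $607.00 = $1,214.00
Excess over cushion: $1,738.94 − $1,214.00 = $524.94

$524.94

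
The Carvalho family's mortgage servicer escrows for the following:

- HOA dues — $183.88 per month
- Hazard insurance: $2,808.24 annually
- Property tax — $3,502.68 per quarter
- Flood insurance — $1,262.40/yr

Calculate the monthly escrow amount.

$1,690.66

HOA dues = $183.88 × 12 = $2,206.56 annually
Hazard insurance = $2,808.24 annually
Property tax = $3,502.68 × 4 = $14,010.72 annually
Flood insurance = $1,262.40 annually
Yearly total = $20,287.92
Monthly = $20,287.92 ÷ 12 = $1,690.66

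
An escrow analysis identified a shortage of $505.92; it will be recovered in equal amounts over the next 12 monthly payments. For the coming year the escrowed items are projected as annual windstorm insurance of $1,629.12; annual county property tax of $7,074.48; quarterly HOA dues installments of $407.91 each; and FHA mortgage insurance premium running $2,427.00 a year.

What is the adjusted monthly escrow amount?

Windstorm insurance = $1,629.12 per year
County property tax = $7,074.48 per year
HOA dues = $407.91 × 4 = $1,631.64 per year
FHA mortgage insurance premium = $2,427.00 per year
Total per year = $12,762.24
Monthly escrow = $12,762.24 / 12 = $1,063.52
Shortage spread = $505.92 ÷ 12 = $42.16/mo
Adjusted monthly = $1,063.52 + $42.16 = $1,105.68

$1,105.68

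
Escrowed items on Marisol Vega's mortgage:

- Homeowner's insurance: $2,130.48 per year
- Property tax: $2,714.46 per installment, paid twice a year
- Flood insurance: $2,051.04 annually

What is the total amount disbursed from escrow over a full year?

Homeowner's insurance — $2,130.48/yr
Property tax — $2,714.46 × 2 = $5,428.92/yr
Flood insurance — $2,051.04/yr
Total annual escrow = $2,130.48 + $5,428.92 + $2,051.04 = $9,610.44

$9,610.44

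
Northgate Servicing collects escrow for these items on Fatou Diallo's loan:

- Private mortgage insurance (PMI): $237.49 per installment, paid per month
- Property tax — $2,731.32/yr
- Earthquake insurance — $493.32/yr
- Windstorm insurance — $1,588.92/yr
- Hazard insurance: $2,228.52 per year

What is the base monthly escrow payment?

Private mortgage insurance (PMI) — $237.49 × 12 = $2,849.88 annually
Property tax — $2,731.32 annually
Earthquake insurance — $493.32 annually
Windstorm insurance — $1,588.92 annually
Hazard insurance — $2,228.52 annually
Yearly total = $9,891.96
Monthly escrow = $9,891.96 ÷ 12 = $824.33

$824.33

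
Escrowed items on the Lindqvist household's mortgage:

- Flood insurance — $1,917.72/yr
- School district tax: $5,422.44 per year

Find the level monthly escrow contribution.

$611.68

Flood insurance = $1,917.72 annually
School district tax = $5,422.44 annually
Annual escrow total = $1,917.72 + $5,422.44 = $7,340.16
Monthly escrow = $7,340.16 / 12 = $611.68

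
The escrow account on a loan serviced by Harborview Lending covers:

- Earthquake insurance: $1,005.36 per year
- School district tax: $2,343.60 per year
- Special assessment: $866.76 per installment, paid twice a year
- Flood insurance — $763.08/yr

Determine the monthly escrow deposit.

$487.13

Earthquake insurance = $1,005.36
School district tax = $2,343.60
Special assessment = $866.76 × 2 = $1,733.52
Flood insurance = $763.08
Combined annual = $5,845.56
Base monthly escrow = $5,845.56 ÷ 12 = $487.13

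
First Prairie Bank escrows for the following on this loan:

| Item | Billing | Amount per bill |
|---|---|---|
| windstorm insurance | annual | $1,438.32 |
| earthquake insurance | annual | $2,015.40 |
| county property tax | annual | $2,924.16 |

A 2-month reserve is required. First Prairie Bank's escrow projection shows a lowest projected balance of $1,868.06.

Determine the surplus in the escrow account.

Windstorm insurance — $1,438.32 per year
Earthquake insurance — $2,015.40 per year
County property tax — $2,924.16 per year
Combined annual = $6,377.88
Monthly = $6,377.88 ÷ 12 = $531.49
Cushion = 2 × $531.49 = $1,062.98
Excess over cushion: $1,868.06 − $1,062.98 = $805.08

$805.08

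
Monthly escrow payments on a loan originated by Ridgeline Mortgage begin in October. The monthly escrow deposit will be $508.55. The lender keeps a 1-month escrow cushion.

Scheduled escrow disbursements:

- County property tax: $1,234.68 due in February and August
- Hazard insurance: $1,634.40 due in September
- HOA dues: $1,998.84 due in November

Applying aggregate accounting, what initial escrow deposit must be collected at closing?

Cushion = 1 × $508.55 = $508.55
Trial balance (start $0, +$508.55 each month, − disbursements):
  Oct: +$508.55 → $508.55
  Nov: +$508.55 − $1,998.84 → -$981.74
  Dec: +$508.55 → -$473.19
  Jan: +$508.55 → $35.36
  Feb: +$508.55 − $1,234.68 → -$690.77
  Mar: +$508.55 → -$182.22
  Apr: +$508.55 → $326.33
  May: +$508.55 → $834.88
  Jun: +$508.55 → $1,343.43
  Jul: +$508.55 → $1,851.98
  Aug: +$508.55 − $1,234.68 → $1,125.85
  Sep: +$508.55 − $1,634.40 → $0.00
Lowest trial balance = -$981.74 (Nov)
Initial deposit = cushion − low point = $508.55 − (-$981.74) = $1,490.29

$1,490.29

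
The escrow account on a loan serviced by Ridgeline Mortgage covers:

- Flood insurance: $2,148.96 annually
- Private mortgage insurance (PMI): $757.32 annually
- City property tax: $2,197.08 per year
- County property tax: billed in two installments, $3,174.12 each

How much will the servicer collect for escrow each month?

Flood insurance: $2,148.96 per year
Private mortgage insurance (PMI): $757.32 per year
City property tax: $2,197.08 per year
County property tax: $3,174.12 × 2 = $6,348.24 per year
Total annual escrow = $2,148.96 + $757.32 + $2,197.08 + $6,348.24 = $11,451.60
Monthly escrow = $11,451.60 ÷ 12 = $954.30

$954.30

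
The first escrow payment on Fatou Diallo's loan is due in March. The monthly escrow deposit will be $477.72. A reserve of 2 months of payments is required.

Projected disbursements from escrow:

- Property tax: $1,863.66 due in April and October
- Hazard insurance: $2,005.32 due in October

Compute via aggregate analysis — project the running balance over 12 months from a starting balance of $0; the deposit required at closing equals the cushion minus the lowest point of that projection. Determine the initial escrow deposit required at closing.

$2,866.32

Cushion = 2 × $477.72 = $955.44
Trial balance (start $0, +$477.72 each month, − disbursements):
  Mar: +$477.72 → $477.72
  Apr: +$477.72 − $1,863.66 → -$908.22
  May: +$477.72 → -$430.50
  Jun: +$477.72 → $47.22
  Jul: +$477.72 → $524.94
  Aug: +$477.72 → $1,002.66
  Sep: +$477.72 → $1,480.38
  Oct: +$477.72 − $3,868.98 → -$1,910.88
  Nov: +$477.72 → -$1,433.16
  Dec: +$477.72 → -$955.44
  Jan: +$477.72 → -$477.72
  Feb: +$477.72 → $0.00
Lowest trial balance = -$1,910.88 (Oct)
Initial deposit = cushion − low point = $955.44 − (-$1,910.88) = $2,866.32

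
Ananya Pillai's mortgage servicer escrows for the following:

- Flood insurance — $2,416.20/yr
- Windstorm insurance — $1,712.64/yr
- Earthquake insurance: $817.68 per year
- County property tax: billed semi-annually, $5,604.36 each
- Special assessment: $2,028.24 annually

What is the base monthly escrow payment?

Flood insurance — $2,416.20/yr
Windstorm insurance — $1,712.64/yr
Earthquake insurance — $817.68/yr
County property tax — $5,604.36 × 2 = $11,208.72/yr
Special assessment — $2,028.24/yr
Yearly total = $18,183.48
Monthly = $18,183.48 ÷ 12 = $1,515.29

$1,515.29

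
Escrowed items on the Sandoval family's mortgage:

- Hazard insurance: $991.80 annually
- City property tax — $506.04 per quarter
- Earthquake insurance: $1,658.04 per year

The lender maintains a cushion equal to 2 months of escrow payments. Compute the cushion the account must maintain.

$779.00

Hazard insurance = $991.80/yr
City property tax = $506.04 × 4 = $2,024.16/yr
Earthquake insurance = $1,658.04/yr
Combined annual = $991.80 + $2,024.16 + $1,658.04 = $4,674.00
Base monthly escrow = $4,674.00 / 12 = $389.50
Required cushion = 2 × $389.50 = $779.00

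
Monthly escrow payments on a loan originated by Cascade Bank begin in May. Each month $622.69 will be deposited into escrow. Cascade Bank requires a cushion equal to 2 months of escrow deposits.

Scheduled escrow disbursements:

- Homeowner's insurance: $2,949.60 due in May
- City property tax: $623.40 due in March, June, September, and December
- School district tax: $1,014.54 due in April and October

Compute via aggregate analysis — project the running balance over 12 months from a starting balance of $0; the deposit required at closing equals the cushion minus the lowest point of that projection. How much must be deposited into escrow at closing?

Cushion = 2 × $622.69 = $1,245.38
Trial balance (start $0, +$622.69 each month, − disbursements):
  May: +$622.69 − $2,949.60 → -$2,326.91
  Jun: +$622.69 − $623.40 → -$2,327.62
  Jul: +$622.69 → -$1,704.93
  Aug: +$622.69 → -$1,082.24
  Sep: +$622.69 − $623.40 → -$1,082.95
  Oct: +$622.69 − $1,014.54 → -$1,474.80
  Nov: +$622.69 → -$852.11
  Dec: +$622.69 − $623.40 → -$852.82
  Jan: +$622.69 → -$230.13
  Feb: +$622.69 → $392.56
  Mar: +$622.69 − $623.40 → $391.85
  Apr: +$622.69 − $1,014.54 → $0.00
Lowest trial balance = -$2,327.62 (Jun)
Initial deposit = cushion − low point = $1,245.38 − (-$2,327.62) = $3,573.00

$3,573.00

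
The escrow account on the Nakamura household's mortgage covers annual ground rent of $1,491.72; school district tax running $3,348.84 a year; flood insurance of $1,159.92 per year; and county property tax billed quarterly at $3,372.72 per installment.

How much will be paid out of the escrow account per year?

Ground rent — $1,491.72 annually
School district tax — $3,348.84 annually
Flood insurance — $1,159.92 annually
County property tax — $3,372.72 × 4 = $13,490.88 annually
Total per year = $1,491.72 + $3,348.84 + $1,159.92 + $13,490.88 = $19,491.36

$19,491.36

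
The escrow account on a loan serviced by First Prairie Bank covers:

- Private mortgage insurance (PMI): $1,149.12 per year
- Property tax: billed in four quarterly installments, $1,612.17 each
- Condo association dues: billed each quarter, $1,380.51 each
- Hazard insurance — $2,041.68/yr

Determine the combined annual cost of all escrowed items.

$15,161.52

Private mortgage insurance (PMI): $1,149.12/yr
Property tax: $1,612.17 × 4 = $6,448.68/yr
Condo association dues: $1,380.51 × 4 = $5,522.04/yr
Hazard insurance: $2,041.68/yr
Total per year = $15,161.52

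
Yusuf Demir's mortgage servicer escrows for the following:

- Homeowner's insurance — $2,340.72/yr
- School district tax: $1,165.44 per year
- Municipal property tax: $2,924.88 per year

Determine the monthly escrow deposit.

$535.92

Homeowner's insurance: $2,340.72/yr
School district tax: $1,165.44/yr
Municipal property tax: $2,924.88/yr
Annual escrow total = $2,340.72 + $1,165.44 + $2,924.88 = $6,431.04
Monthly escrow = $6,431.04 / 12 = $535.92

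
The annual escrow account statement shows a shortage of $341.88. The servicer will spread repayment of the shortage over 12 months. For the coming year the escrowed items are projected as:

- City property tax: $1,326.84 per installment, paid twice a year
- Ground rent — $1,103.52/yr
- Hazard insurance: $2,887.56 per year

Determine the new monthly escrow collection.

$582.22

City property tax — $1,326.84 × 2 = $2,653.68
Ground rent — $1,103.52
Hazard insurance — $2,887.56
Combined annual = $2,653.68 + $1,103.52 + $2,887.56 = $6,644.76
Base monthly escrow = $6,644.76 ÷ 12 = $553.73
Shortage per month = $341.88 ÷ 12 = $28.49
New monthly escrow = $553.73 + $28.49 = $582.22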